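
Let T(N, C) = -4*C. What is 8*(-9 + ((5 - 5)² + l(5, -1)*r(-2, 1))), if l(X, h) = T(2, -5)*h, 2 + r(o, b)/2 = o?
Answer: 1208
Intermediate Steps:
r(o, b) = -4 + 2*o
l(X, h) = 20*h (l(X, h) = (-4*(-5))*h = 20*h)
8*(-9 + ((5 - 5)² + l(5, -1)*r(-2, 1))) = 8*(-9 + ((5 - 5)² + (20*(-1))*(-4 + 2*(-2)))) = 8*(-9 + (0² - 20*(-4 - 4))) = 8*(-9 + (0 - 20*(-8))) = 8*(-9 + (0 + 160)) = 8*(-9 + 160) = 8*151 = 1208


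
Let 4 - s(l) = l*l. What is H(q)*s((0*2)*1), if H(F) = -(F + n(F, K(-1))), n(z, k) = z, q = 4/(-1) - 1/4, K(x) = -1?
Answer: 34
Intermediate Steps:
q = -17/4 (q = 4*(-1) - 1*1/4 = -4 - 1/4 = -17/4 ≈ -4.2500)
s(l) = 4 - l**2 (s(l) = 4 - l*l = 4 - l**2)
H(F) = -2*F (H(F) = -(F + F) = -2*F)
H(q)*s((0*2)*1) = (-2*(-17/4))*(4 - ((0*2)*1)**2) = 17*(4 - (0*1)**2)/2 = 17*(4 - 1*0**2)/2 = 17*(4 - 1*0)/2 = 17*(4 + 0)/2 = (17/2)*4 = 34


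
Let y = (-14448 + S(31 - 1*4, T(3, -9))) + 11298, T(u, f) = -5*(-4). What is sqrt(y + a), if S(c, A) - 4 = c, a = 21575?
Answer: 2*sqrt(4614) ≈ 135.85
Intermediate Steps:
T(u, f) = 20
S(c, A) = 4 + c
y = -3119 (y = (-14448 + (4 + (31 - 1*4))) + 11298 = (-14448 + (4 + (31 - 4))) + 11298 = (-14448 + (4 + 27)) + 11298 = (-14448 + 31) + 11298 = -14417 + 11298 = -3119)
sqrt(y + a) = sqrt(-3119 + 21575) = sqrt(18456) = 2*sqrt(4614)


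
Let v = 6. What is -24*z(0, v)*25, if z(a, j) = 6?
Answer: -3600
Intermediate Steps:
-24*z(0, v)*25 = -24*6*25 = -144*25 = -3600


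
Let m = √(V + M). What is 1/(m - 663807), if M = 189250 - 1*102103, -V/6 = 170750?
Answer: -221269/146880223534 - I*√937353/440640670602 ≈ -1.5065e-6 - 2.1972e-9*I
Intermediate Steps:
V = -1024500 (V = -6*170750 = -1024500)
M = 87147 (M = 189250 - 102103 = 87147)
m = I*√937353 (m = √(-1024500 + 87147) = √(-937353) = I*√937353 ≈ 968.17*I)
1/(m - 663807) = 1/(I*√937353 - 663807) = 1/(-663807 + I*√937353)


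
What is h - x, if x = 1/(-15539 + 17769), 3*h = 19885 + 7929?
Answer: 62025217/6690 ≈ 9271.3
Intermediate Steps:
h = 27814/3 (h = (19885 + 7929)/3 = (1/3)*27814 = 27814/3 ≈ 9271.3)
x = 1/2230 ≈ 0.00044843
h - x = 27814/3 - 1*1/2230 = 27814/3 - 1/2230 = 62025217/6690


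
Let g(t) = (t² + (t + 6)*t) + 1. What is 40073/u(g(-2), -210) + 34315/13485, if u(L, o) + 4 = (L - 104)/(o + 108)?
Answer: -11021776099/811797 ≈ -13577.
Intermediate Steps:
g(t) = 1 + t² + t*(6 + t) (g(t) = (t² + (6 + t)*t) + 1 = (t² + t*(6 + t)) + 1 = 1 + t² + t*(6 + t))
u(L, o) = -4 + (-104 + L)/(108 + o) (u(L, o) = -4 + (L - 104)/(o + 108) = -4 + (-104 + L)/(108 + o))
40073/u(g(-2), -210) + 34315/13485 = 40073/(((-536 + (1 + 2*(-2)² + 6*(-2)) - 4*(-210))/(108 - 210))) + 34315/13485 = 40073/(((-536 + (1 + 2*4 - 12) + 840)/(-102))) + 34315*(1/13485) = 40073/((-(-536 + (1 + 8 - 12) + 840)/102)) + 6863/2697 = 40073/((-(-536 - 3 + 840)/102)) + 6863/2697 = 40073/((-1/102*301)) + 6863/2697 = 40073/(-301/102) + 6863/2697 = 40073*(-102/301) + 6863/2697 = -4087446/301 + 6863/2697 = -11021776099/811797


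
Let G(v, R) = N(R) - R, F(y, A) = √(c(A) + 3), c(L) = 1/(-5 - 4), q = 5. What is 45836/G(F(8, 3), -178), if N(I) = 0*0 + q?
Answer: 45836/183 ≈ 250.47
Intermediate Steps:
c(L) = -⅑ (c(L) = 1/(-9) = -⅑)
N(I) = 5 (N(I) = 0*0 + 5 = 0 + 5 = 5)
F(y, A) = √26/3 (F(y, A) = √(-⅑ + 3) = √(26/9) = √26/3)
G(v, R) = 5 - R
45836/G(F(8, 3), -178) = 45836/(5 - 1*(-178)) = 45836/(5 + 178) = 45836/183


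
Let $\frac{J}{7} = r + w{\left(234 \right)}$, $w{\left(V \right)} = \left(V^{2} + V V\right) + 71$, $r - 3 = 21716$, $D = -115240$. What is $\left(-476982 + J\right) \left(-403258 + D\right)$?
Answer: $-229244557736$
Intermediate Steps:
$r = 21719$ ($r = 3 + 21716 = 21719$)
$w{\left(V \right)} = 71 + 2 V^{2}$ ($w{\left(V \right)} = \left(V^{2} + V^{2}\right) + 71 = 2 V^{2} + 71 = 71 + 2 V^{2}$)
$J = 919114$ ($J = 7 \left(21719 + \left(71 + 2 \cdot 234^{2}\right)\right) = 7 \left(21719 + \left(71 + 2 \cdot 54756\right)\right) = 7 \left(21719 + \left(71 + 109512\right)\right) = 7 \left(21719 + 109583\right) = 7 \cdot 131302 = 919114$)
$\left(-476982 + J\right) \left(-403258 + D\right) = \left(-476982 + 919114\right) \left(-403258 - 115240\right) = 442132 \left(-518498\right) = -229244557736$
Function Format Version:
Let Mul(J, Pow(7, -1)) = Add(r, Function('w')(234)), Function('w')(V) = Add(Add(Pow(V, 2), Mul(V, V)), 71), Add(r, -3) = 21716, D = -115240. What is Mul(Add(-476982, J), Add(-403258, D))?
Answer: -229244557736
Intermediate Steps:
r = 21719 (r = Add(3, 21716) = 21719)
Function('w')(V) = Add(71, Mul(2, Pow(V, 2))) (Function('w')(V) = Add(Add(Pow(V, 2), Pow(V, 2)), 71) = Add(Mul(2, Pow(V, 2)), 71) = Add(71, Mul(2, Pow(V, 2))))
J = 919114 (J = Mul(7, Add(21719, Add(71, Mul(2, Pow(234, 2))))) = Mul(7, Add(21719, Add(71, Mul(2, 54756)))) = Mul(7, Add(21719, Add(71, 109512))) = Mul(7, Add(21719, 109583)) = Mul(7, 131302) = 919114)
Mul(Add(-476982, J), Add(-403258, D)) = Mul(Add(-476982, 919114), Add(-403258, -115240)) = Mul(442132, -518498) = -229244557736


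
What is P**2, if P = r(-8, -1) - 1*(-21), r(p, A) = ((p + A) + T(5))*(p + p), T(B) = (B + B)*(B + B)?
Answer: 2059225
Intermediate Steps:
T(B) = 4*B**2 (T(B) = (2*B)*(2*B) = 4*B**2)
r(p, A) = 2*p*(100 + A + p) (r(p, A) = ((p + A) + 4*5**2)*(p + p) = ((A + p) + 4*25)*(2*p) = ((A + p) + 100)*(2*p) = (100 + A + p)*(2*p) = 2*p*(100 + A + p))
P = -1435 (P = 2*(-8)*(100 - 1 - 8) - 1*(-21) = 2*(-8)*91 + 21 = -1456 + 21 = -1435)
P**2 = (-1435)**2 = 2059225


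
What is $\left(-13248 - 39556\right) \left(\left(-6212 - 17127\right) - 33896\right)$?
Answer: $3022236940$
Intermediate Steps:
$\left(-13248 - 39556\right) \left(\left(-6212 - 17127\right) - 33896\right) = - 52804 \left(-23339 - 33896\right) = \left(-52804\right) \left(-57235\right) = 3022236940$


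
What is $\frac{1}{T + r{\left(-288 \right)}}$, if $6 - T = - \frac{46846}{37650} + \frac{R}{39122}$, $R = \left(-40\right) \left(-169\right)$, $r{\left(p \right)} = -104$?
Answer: $- \frac{368235825}{35692562047} \approx -0.010317$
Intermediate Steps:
$R = 6760$
$T = \frac{2603963753}{368235825}$ ($T = 6 - \left(- \frac{46846}{37650} + \frac{6760}{39122}\right) = 6 - \left(\left(-46846\right) \frac{1}{37650} + 6760 \cdot \frac{1}{39122}\right) = 6 - \left(- \frac{23423}{18825} + \frac{3380}{19561}\right) = 6 - - \frac{394548803}{368235825} = 6 + \frac{394548803}{368235825} = \frac{2603963753}{368235825} \approx 7.0715$)
$\frac{1}{T + r{\left(-288 \right)}} = \frac{1}{\frac{2603963753}{368235825} - 104} = \frac{1}{- \frac{35692562047}{368235825}} = - \frac{368235825}{35692562047}$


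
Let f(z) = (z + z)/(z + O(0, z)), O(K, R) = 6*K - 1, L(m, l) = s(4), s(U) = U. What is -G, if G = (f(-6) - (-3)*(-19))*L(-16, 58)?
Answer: 1548/7 ≈ 221.14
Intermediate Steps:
L(m, l) = 4
O(K, R) = -1 + 6*K
f(z) = 2*z/(-1 + z) (f(z) = (z + z)/(z + (-1 + 6*0)) = (2*z)/(z + (-1 + 0)) = (2*z)/(z - 1) = (2*z)/(-1 + z) = 2*z/(-1 + z))
G = -1548/7 (G = (2*(-6)/(-1 - 6) - (-3)*(-19))*4 = (2*(-6)/(-7) - 1*57)*4 = (2*(-6)*(-⅐) - 57)*4 = (12/7 - 57)*4 = -387/7*4 = -1548/7 ≈ -221.14)
-G = -1*(-1548/7) = 1548/7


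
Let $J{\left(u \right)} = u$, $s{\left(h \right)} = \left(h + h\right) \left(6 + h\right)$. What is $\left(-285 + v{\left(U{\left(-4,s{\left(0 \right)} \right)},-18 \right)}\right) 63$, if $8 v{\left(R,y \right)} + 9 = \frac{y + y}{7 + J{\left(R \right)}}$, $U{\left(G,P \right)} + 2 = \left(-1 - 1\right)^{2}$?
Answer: $- \frac{144459}{8} \approx -18057.0$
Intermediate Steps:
$s{\left(h \right)} = 2 h \left(6 + h\right)$
$U{\left(G,P \right)} = 2$ ($U{\left(G,P \right)} = -2 + \left(-1 - 1\right)^{2} = -2 + \left(-2\right)^{2} = -2 + 4 = 2$)
$v{\left(R,y \right)} = - \frac{9}{8} + \frac{y}{4 \left(7 + R\right)}$ ($v{\left(R,y \right)} = - \frac{9}{8} + \frac{\left(y + y\right) \frac{1}{7 + R}}{8} = - \frac{9}{8} + \frac{2 y \frac{1}{7 + R}}{8} = - \frac{9}{8} + \frac{y}{4 \left(7 + R\right)}$)
$\left(-285 + v{\left(U{\left(-4,s{\left(0 \right)} \right)},-18 \right)}\right) 63 = \left(-285 + \frac{-63 - 18 + 2 \left(-18\right)}{8 \left(7 + 2\right)}\right) 63 = \left(-285 + \frac{-63 - 18 - 36}{8 \cdot 9}\right) 63 = \left(-285 + \frac{1}{8} \cdot \frac{1}{9} \left(-117\right)\right) 63 = \left(-285 - \frac{13}{8}\right) 63 = \left(- \frac{2293}{8}\right) 63 = - \frac{144459}{8}$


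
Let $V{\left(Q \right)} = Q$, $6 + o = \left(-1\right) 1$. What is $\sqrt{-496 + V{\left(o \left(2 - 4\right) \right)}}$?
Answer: $i \sqrt{482} \approx 21.954 i$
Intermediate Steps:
$o = -7$ ($o = -6 - 1 = -7$)
$\sqrt{-496 + V{\left(o \left(2 - 4\right) \right)}} = \sqrt{-496 - 7 \left(2 - 4\right)} = \sqrt{-496 - -14} = \sqrt{-496 + 14} = \sqrt{-482} = i \sqrt{482}$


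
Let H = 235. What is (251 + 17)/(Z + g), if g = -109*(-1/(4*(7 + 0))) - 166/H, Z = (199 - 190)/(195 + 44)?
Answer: 421462160/5070333 ≈ 83.123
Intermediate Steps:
Z = 9/239 ≈ 0.037657
g = 20967/6580 (g = -109*(-1/(4*(7 + 0))) - 166/235 = -109/((-4*7)) - 166*1/235 = -109/(-28) - 166/235 = -109*(-1/28) - 166/235 = 109/28 - 166/235 = 20967/6580 ≈ 3.1865)
(251 + 17)/(Z + g) = (251 + 17)/(9/239 + 20967/6580) = 268/(5070333/1572620) = 268*(1572620/5070333) = 421462160/5070333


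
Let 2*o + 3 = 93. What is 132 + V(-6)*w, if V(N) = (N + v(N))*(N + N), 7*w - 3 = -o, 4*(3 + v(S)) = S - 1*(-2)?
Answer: -588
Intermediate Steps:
o = 45 (o = -3/2 + (½)*93 = -3/2 + 93/2 = 45)
v(S) = -5/2 + S/4 (v(S) = -3 + (S - 1*(-2))/4 = -3 + (S + 2)/4 = -3 + (2 + S)/4 = -3 + (½ + S/4) = -5/2 + S/4)
w = -6 (w = 3/7 + (-1*45)/7 = 3/7 + (⅐)*(-45) = 3/7 - 45/7 = -6)
V(N) = 2*N*(-5/2 + 5*N/4) (V(N) = (N + (-5/2 + N/4))*(N + N) = (-5/2 + 5*N/4)*(2*N) = 2*N*(-5/2 + 5*N/4))
132 + V(-6)*w = 132 + ((5/2)*(-6)*(-2 - 6))*(-6) = 132 + ((5/2)*(-6)*(-8))*(-6) = 132 + 120*(-6) = 132 - 720 = -588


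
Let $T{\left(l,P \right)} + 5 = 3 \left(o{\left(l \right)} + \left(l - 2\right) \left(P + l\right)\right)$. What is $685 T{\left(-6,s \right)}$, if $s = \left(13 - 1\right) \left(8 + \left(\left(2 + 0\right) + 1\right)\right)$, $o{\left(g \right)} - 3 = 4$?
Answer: $-2060480$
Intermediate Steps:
$o{\left(g \right)} = 7$ ($o{\left(g \right)} = 3 + 4 = 7$)
$s = 132$ ($s = 12 \left(8 + \left(2 + 1\right)\right) = 12 \left(8 + 3\right) = 12 \cdot 11 = 132$)
$T{\left(l,P \right)} = 16 + 3 \left(-2 + l\right) \left(P + l\right)$ ($T{\left(l,P \right)} = -5 + 3 \left(7 + \left(l - 2\right) \left(P + l\right)\right) = -5 + 3 \left(7 + \left(-2 + l\right) \left(P + l\right)\right) = -5 + \left(21 + 3 \left(-2 + l\right) \left(P + l\right)\right) = 16 + 3 \left(-2 + l\right) \left(P + l\right)$)
$685 T{\left(-6,s \right)} = 685 \left(16 - 792 - -36 + 3 \left(-6\right)^{2} + 3 \cdot 132 \left(-6\right)\right) = 685 \left(16 - 792 + 36 + 3 \cdot 36 - 2376\right) = 685 \left(16 - 792 + 36 + 108 - 2376\right) = 685 \left(-3008\right) = -2060480$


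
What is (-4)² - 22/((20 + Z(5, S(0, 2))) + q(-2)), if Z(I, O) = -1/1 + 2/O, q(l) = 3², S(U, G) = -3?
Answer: 623/41 ≈ 15.195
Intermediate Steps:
q(l) = 9
Z(I, O) = -1 + 2/O (Z(I, O) = -1*1 + 2/O = -1 + 2/O)
(-4)² - 22/((20 + Z(5, S(0, 2))) + q(-2)) = (-4)² - 22/((20 + (2 - 1*(-3))/(-3)) + 9) = 16 - 22/((20 - (2 + 3)/3) + 9) = 16 - 22/((20 - ⅓*5) + 9) = 16 - 22/((20 - 5/3) + 9) = 16 - 22/(55/3 + 9) = 16 - 22/(82/3) = 16 + (3/82)*(-22) = 16 - 33/41 = 623/41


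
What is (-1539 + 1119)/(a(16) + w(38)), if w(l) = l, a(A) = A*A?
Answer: -10/7 ≈ -1.4286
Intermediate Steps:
a(A) = A²
(-1539 + 1119)/(a(16) + w(38)) = (-1539 + 1119)/(16² + 38) = -420/(256 + 38) = -420/294 = -420*1/294 = -10/7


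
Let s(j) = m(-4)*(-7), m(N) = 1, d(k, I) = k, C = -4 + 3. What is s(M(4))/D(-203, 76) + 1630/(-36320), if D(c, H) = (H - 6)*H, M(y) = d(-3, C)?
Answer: -15939/345040 ≈ -0.046195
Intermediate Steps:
C = -1
M(y) = -3
s(j) = -7 (s(j) = 1*(-7) = -7)
D(c, H) = H*(-6 + H) (D(c, H) = (-6 + H)*H = H*(-6 + H))
s(M(4))/D(-203, 76) + 1630/(-36320) = -7*1/(76*(-6 + 76)) + 1630/(-36320) = -7/(76*70) + 1630*(-1/36320) = -7/5320 - 163/3632 = -7*1/5320 - 163/3632 = -1/760 - 163/3632 = -15939/345040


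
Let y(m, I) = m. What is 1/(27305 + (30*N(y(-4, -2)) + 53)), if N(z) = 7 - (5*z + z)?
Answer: 1/28288 ≈ 3.5351e-5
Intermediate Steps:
N(z) = 7 - 6*z
1/(27305 + (30*N(y(-4, -2)) + 53)) = 1/(27305 + (30*(7 - 6*(-4)) + 53)) = 1/(27305 + (30*(7 + 24) + 53)) = 1/(27305 + (30*31 + 53)) = 1/(27305 + (930 + 53)) = 1/(27305 + 983) = 1/28288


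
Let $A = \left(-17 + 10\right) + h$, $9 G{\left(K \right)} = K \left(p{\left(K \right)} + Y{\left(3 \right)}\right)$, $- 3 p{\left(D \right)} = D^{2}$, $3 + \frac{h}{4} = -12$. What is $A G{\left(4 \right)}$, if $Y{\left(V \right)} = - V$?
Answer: $\frac{6700}{27} \approx 248.15$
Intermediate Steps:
$h = -60$ ($h = -12 + 4 \left(-12\right) = -12 - 48 = -60$)
$p{\left(D \right)} = - \frac{D^{2}}{3}$
$G{\left(K \right)} = \frac{K \left(-3 - \frac{K^{2}}{3}\right)}{9}$ ($G{\left(K \right)} = \frac{K \left(- \frac{K^{2}}{3} - 3\right)}{9} = \frac{K \left(-3 - \frac{K^{2}}{3}\right)}{9}$)
$A = -67$ ($A = \left(-17 + 10\right) - 60 = -7 - 60 = -67$)
$A G{\left(4 \right)} = - 67 \left(\left(- \frac{1}{27}\right) 4 \left(9 + 4^{2}\right)\right) = - 67 \left(\left(- \frac{1}{27}\right) 4 \left(9 + 16\right)\right) = - 67 \left(\left(- \frac{1}{27}\right) 4 \cdot 25\right) = \left(-67\right) \left(- \frac{100}{27}\right) = \frac{6700}{27}$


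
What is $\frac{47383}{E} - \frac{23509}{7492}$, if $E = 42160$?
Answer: $- \frac{159036501}{78965680} \approx -2.014$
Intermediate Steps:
$\frac{47383}{E} - \frac{23509}{7492} = \frac{47383}{42160} - \frac{23509}{7492} = - \frac{159036501}{78965680}$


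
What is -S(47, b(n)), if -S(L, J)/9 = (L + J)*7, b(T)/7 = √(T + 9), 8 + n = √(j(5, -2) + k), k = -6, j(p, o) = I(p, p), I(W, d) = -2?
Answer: 2961 + 441*√(1 + 2*I*√2) ≈ 3584.7 + 441.0*I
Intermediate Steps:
j(p, o) = -2
n = -8 + 2*I*√2 (n = -8 + √(-2 - 6) = -8 + √(-8) = -8 + 2*I*√2 ≈ -8.0 + 2.8284*I)
b(T) = 7*√(9 + T) (b(T) = 7*√(T + 9) = 7*√(9 + T))
S(L, J) = -63*J - 63*L (S(L, J) = -9*(L + J)*7 = -9*(J + L)*7 = -9*(7*J + 7*L) = -63*J - 63*L)
-S(47, b(n)) = -(-441*√(9 + (-8 + 2*I*√2)) - 63*47) = -(-441*√(1 + 2*I*√2) - 2961) = -(-2961 - 441*√(1 + 2*I*√2)) = 2961 + 441*√(1 + 2*I*√2)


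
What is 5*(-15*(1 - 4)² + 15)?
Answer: -600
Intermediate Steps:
5*(-15*(1 - 4)² + 15) = 5*(-15*(-3)² + 15) = 5*(-15*9 + 15) = 5*(-135 + 15) = 5*(-120) = -600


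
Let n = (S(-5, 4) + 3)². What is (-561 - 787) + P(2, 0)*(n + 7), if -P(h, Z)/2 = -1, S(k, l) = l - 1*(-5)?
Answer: -1046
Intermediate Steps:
S(k, l) = 5 + l (S(k, l) = l + 5 = 5 + l)
P(h, Z) = 2 (P(h, Z) = -2*(-1) = 2)
n = 144 (n = ((5 + 4) + 3)² = (9 + 3)² = 12² = 144)
(-561 - 787) + P(2, 0)*(n + 7) = (-561 - 787) + 2*(144 + 7) = -1348 + 2*151 = -1348 + 302 = -1046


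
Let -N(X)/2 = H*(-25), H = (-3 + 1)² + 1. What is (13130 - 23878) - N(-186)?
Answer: -10998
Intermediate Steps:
H = 5 (H = (-2)² + 1 = 4 + 1 = 5)
N(X) = 250 (N(X) = -10*(-25) = -2*(-125) = 250)
(13130 - 23878) - N(-186) = (13130 - 23878) - 1*250 = -10748 - 250 = -10998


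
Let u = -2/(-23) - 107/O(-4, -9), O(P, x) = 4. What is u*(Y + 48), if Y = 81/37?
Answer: -4555221/3404 ≈ -1338.2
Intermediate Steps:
Y = 81/37 (Y = 81*(1/37) = 81/37 ≈ 2.1892)
u = -2453/92 (u = -2/(-23) - 107/4 = -2*(-1/23) - 107*¼ = 2/23 - 107/4 = -2453/92 ≈ -26.663)
u*(Y + 48) = -2453*(81/37 + 48)/92 = -2453/92*1857/37 = -4555221/3404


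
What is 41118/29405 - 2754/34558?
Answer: 669987237/508088995 ≈ 1.3186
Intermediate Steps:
41118/29405 - 2754/34558 = 41118*(1/29405) - 2754*1/34558 = 41118/29405 - 1377/17279 = 669987237/508088995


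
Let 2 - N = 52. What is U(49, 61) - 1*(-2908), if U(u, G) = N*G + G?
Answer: -81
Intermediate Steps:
N = -50 (N = 2 - 1*52 = 2 - 52 = -50)
U(u, G) = -49*G (U(u, G) = -50*G + G = -49*G)
U(49, 61) - 1*(-2908) = -49*61 - 1*(-2908) = -2989 + 2908 = -81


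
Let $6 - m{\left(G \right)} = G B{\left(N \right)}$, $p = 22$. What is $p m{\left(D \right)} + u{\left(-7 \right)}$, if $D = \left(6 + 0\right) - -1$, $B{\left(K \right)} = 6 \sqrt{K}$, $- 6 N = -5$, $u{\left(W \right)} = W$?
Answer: $125 - 154 \sqrt{30} \approx -718.49$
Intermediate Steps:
$N = \frac{5}{6}$ ($N = \left(- \frac{1}{6}\right) \left(-5\right) = \frac{5}{6} \approx 0.83333$)
$D = 7$ ($D = 6 + 1 = 7$)
$m{\left(G \right)} = 6 - G \sqrt{30}$ ($m{\left(G \right)} = 6 - G 6 \sqrt{\frac{5}{6}} = 6 - G 6 \frac{\sqrt{30}}{6} = 6 - G \sqrt{30}$)
$p m{\left(D \right)} + u{\left(-7 \right)} = 22 \left(6 - 7 \sqrt{30}\right) - 7 = \left(132 - 154 \sqrt{30}\right) - 7 = 125 - 154 \sqrt{30}$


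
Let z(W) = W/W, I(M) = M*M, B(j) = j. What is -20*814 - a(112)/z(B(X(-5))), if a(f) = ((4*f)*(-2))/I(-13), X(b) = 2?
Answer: -2750424/169 ≈ -16275.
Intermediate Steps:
I(M) = M²
z(W) = 1
a(f) = -8*f/169 (a(f) = ((4*f)*(-2))/((-13)²) = -8*f/169)
-20*814 - a(112)/z(B(X(-5))) = -20*814 - (-8/169*112)/1 = -16280 - (-896)/169 = -16280 - 1*(-896/169) = -16280 + 896/169 = -2750424/169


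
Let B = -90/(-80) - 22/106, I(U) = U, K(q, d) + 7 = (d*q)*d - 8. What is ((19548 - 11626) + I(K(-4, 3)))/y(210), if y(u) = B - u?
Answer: -3337304/88651 ≈ -37.645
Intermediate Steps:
K(q, d) = -15 + q*d² (K(q, d) = -7 + ((d*q)*d - 8) = -7 + (q*d² - 8) = -7 + (-8 + q*d²) = -15 + q*d²)
B = 389/424 (B = -90*(-1/80) - 22*1/106 = 9/8 - 11/53 = 389/424 ≈ 0.91745)
y(u) = 389/424 - u
((19548 - 11626) + I(K(-4, 3)))/y(210) = ((19548 - 11626) + (-15 - 4*3²))/(389/424 - 1*210) = (7922 + (-15 - 4*9))/(389/424 - 210) = (7922 + (-15 - 36))/(-88651/424) = (7922 - 51)*(-424/88651) = 7871*(-424/88651) = -3337304/88651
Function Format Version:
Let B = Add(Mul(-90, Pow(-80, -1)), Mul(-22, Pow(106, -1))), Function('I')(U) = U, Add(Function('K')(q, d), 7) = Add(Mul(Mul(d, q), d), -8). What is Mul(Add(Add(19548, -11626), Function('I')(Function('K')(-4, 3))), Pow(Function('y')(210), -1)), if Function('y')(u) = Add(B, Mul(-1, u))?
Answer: Rational(-3337304, 88651) ≈ -37.645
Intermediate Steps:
Function('K')(q, d) = Add(-15, Mul(q, Pow(d, 2))) (Function('K')(q, d) = Add(-7, Add(Mul(Mul(d, q), d), -8)) = Add(-7, Add(Mul(q, Pow(d, 2)), -8)) = Add(-7, Add(-8, Mul(q, Pow(d, 2)))) = Add(-15, Mul(q, Pow(d, 2))))
B = Rational(389, 424) (B = Add(Mul(-90, Rational(-1, 80)), Mul(-22, Rational(1, 106))) = Add(Rational(9, 8), Rational(-11, 53)) = Rational(389, 424) ≈ 0.91745)
Function('y')(u) = Add(Rational(389, 424), Mul(-1, u))
Mul(Add(Add(19548, -11626), Function('I')(Function('K')(-4, 3))), Pow(Function('y')(210), -1)) = Mul(Add(Add(19548, -11626), Add(-15, Mul(-4, Pow(3, 2)))), Pow(Add(Rational(389, 424), Mul(-1, 210)), -1)) = Mul(Add(7922, Add(-15, Mul(-4, 9))), Pow(Add(Rational(389, 424), -210), -1)) = Mul(Add(7922, Add(-15, -36)), Pow(Rational(-88651, 424), -1)) = Mul(Add(7922, -51), Rational(-424, 88651)) = Mul(7871, Rational(-424, 88651)) = Rational(-3337304, 88651)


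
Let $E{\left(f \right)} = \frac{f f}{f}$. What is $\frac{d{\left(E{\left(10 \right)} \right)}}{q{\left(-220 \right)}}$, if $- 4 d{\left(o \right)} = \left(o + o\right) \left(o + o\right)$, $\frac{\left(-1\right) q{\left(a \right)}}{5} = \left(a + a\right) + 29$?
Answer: $- \frac{20}{411} \approx -0.048662$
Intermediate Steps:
$E{\left(f \right)} = f$ ($E{\left(f \right)} = \frac{f^{2}}{f} = f$)
$q{\left(a \right)} = -145 - 10 a$ ($q{\left(a \right)} = - 5 \left(\left(a + a\right) + 29\right) = - 5 \left(2 a + 29\right) = - 5 \left(29 + 2 a\right) = -145 - 10 a$)
$d{\left(o \right)} = - o^{2}$ ($d{\left(o \right)} = - \frac{\left(o + o\right) \left(o + o\right)}{4} = - \frac{2 o 2 o}{4} = - \frac{4 o^{2}}{4} = - o^{2}$)
$\frac{d{\left(E{\left(10 \right)} \right)}}{q{\left(-220 \right)}} = \frac{\left(-1\right) 10^{2}}{-145 - -2200} = \frac{\left(-1\right) 100}{-145 + 2200} = - \frac{100}{2055} = \left(-100\right) \frac{1}{2055} = - \frac{20}{411}$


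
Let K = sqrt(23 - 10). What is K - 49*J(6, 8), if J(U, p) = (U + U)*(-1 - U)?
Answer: 4116 + sqrt(13) ≈ 4119.6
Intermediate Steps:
J(U, p) = 2*U*(-1 - U) (J(U, p) = (2*U)*(-1 - U) = 2*U*(-1 - U))
K = sqrt(13) ≈ 3.6056
K - 49*J(6, 8) = sqrt(13) - (-98)*6*(1 + 6) = sqrt(13) - (-98)*6*7 = sqrt(13) - 49*(-84) = sqrt(13) + 4116 = 4116 + sqrt(13)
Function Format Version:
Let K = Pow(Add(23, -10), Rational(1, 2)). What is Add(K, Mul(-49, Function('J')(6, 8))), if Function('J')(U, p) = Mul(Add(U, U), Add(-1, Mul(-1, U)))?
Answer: Add(4116, Pow(13, Rational(1, 2))) ≈ 4119.6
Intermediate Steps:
Function('J')(U, p) = Mul(2, U, Add(-1, Mul(-1, U))) (Function('J')(U, p) = Mul(Mul(2, U), Add(-1, Mul(-1, U))) = Mul(2, U, Add(-1, Mul(-1, U))))
K = Pow(13, Rational(1, 2)) ≈ 3.6056
Add(K, Mul(-49, Function('J')(6, 8))) = Add(Pow(13, Rational(1, 2)), Mul(-49, Mul(-2, 6, Add(1, 6)))) = Add(Pow(13, Rational(1, 2)), Mul(-49, Mul(-2, 6, 7))) = Add(Pow(13, Rational(1, 2)), Mul(-49, -84)) = Add(Pow(13, Rational(1, 2)), 4116) = Add(4116, Pow(13, Rational(1, 2)))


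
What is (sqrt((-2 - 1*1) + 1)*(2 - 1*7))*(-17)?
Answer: 85*I*sqrt(2) ≈ 120.21*I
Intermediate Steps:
(sqrt((-2 - 1*1) + 1)*(2 - 1*7))*(-17) = (sqrt((-2 - 1) + 1)*(2 - 7))*(-17) = (sqrt(-3 + 1)*(-5))*(-17) = (sqrt(-2)*(-5))*(-17) = ((I*sqrt(2))*(-5))*(-17) = -5*I*sqrt(2)*(-17) = 85*I*sqrt(2)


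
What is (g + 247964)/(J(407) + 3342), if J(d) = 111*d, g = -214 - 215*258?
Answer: 192280/48519 ≈ 3.9630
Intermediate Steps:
g = -55684 (g = -214 - 55470 = -55684)
(g + 247964)/(J(407) + 3342) = (-55684 + 247964)/(111*407 + 3342) = 192280/(45177 + 3342) = 192280/48519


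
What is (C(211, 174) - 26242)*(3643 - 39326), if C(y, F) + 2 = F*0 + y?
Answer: 928935539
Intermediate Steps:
C(y, F) = -2 + y (C(y, F) = -2 + (F*0 + y) = -2 + (0 + y) = -2 + y)
(C(211, 174) - 26242)*(3643 - 39326) = ((-2 + 211) - 26242)*(3643 - 39326) = (209 - 26242)*(-35683) = -26033*(-35683) = 928935539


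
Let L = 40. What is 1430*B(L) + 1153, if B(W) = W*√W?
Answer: 1153 + 114400*√10 ≈ 3.6292e+5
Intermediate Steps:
B(W) = W^(3/2)
1430*B(L) + 1153 = 1430*40^(3/2) + 1153 = 1430*(80*√10) + 1153 = 114400*√10 + 1153 = 1153 + 114400*√10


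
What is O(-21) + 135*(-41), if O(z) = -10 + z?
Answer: -5566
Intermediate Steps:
O(-21) + 135*(-41) = (-10 - 21) + 135*(-41) = -31 - 5535 = -5566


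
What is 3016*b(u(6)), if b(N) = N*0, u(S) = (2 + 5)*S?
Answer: 0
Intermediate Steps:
u(S) = 7*S
b(N) = 0
3016*b(u(6)) = 3016*0 = 0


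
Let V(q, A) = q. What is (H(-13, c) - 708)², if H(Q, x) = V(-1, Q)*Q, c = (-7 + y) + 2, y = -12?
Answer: 483025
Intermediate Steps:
c = -17 (c = (-7 - 12) + 2 = -19 + 2 = -17)
H(Q, x) = -Q
(H(-13, c) - 708)² = (-1*(-13) - 708)² = (13 - 708)² = (-695)² = 483025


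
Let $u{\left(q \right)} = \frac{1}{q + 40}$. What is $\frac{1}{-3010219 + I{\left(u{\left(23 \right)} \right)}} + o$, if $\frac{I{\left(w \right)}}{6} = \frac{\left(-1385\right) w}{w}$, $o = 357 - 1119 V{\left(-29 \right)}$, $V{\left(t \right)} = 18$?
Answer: $- \frac{59721596266}{3018529} \approx -19785.0$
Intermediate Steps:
$u{\left(q \right)} = \frac{1}{40 + q}$
$o = -19785$ ($o = 357 - 20142 = -19785$)
$I{\left(w \right)} = -8310$ ($I{\left(w \right)} = 6 \frac{\left(-1385\right) w}{w} = 6 \left(-1385\right) = -8310$)
$\frac{1}{-3010219 + I{\left(u{\left(23 \right)} \right)}} + o = \frac{1}{-3010219 - 8310} - 19785 = \frac{1}{-3018529} - 19785 = - \frac{1}{3018529} - 19785 = - \frac{59721596266}{3018529}$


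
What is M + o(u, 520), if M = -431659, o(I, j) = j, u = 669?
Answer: -431139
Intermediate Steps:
M + o(u, 520) = -431659 + 520 = -431139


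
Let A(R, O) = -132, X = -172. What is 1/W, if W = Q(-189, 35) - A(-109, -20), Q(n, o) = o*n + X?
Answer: -1/6655 ≈ -0.00015026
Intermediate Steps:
Q(n, o) = -172 + n*o (Q(n, o) = o*n - 172 = n*o - 172 = -172 + n*o)
W = -6655 (W = (-172 - 189*35) - 1*(-132) = (-172 - 6615) + 132 = -6787 + 132 = -6655)
1/W = 1/(-6655) = -1/6655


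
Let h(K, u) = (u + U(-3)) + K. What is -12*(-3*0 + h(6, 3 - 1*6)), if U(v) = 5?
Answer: -96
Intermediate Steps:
h(K, u) = 5 + K + u (h(K, u) = (u + 5) + K = (5 + u) + K = 5 + K + u)
-12*(-3*0 + h(6, 3 - 1*6)) = -12*(-3*0 + (5 + 6 + (3 - 1*6))) = -12*(0 + (5 + 6 + (3 - 6))) = -12*(0 + (5 + 6 - 3)) = -12*(0 + 8) = -12*8 = -96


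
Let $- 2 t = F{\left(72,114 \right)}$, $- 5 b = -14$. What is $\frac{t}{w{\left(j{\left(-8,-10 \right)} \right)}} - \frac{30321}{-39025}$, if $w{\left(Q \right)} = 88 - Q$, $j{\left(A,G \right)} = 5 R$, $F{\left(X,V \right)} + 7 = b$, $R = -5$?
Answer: $\frac{7016451}{8819650} \approx 0.79555$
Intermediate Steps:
$b = \frac{14}{5}$ ($b = \left(- \frac{1}{5}\right) \left(-14\right) = \frac{14}{5} \approx 2.8$)
$F{\left(X,V \right)} = - \frac{21}{5}$ ($F{\left(X,V \right)} = -7 + \frac{14}{5} = - \frac{21}{5}$)
$j{\left(A,G \right)} = -25$ ($j{\left(A,G \right)} = 5 \left(-5\right) = -25$)
$t = \frac{21}{10}$ ($t = \left(- \frac{1}{2}\right) \left(- \frac{21}{5}\right) = \frac{21}{10} \approx 2.1$)
$\frac{t}{w{\left(j{\left(-8,-10 \right)} \right)}} - \frac{30321}{-39025} = \frac{21}{10 \left(88 - -25\right)} - \frac{30321}{-39025} = \frac{21}{10 \left(88 + 25\right)} - - \frac{30321}{39025} = \frac{21}{10 \cdot 113} + \frac{30321}{39025} = \frac{21}{10} \cdot \frac{1}{113} + \frac{30321}{39025} = \frac{21}{1130} + \frac{30321}{39025} = \frac{7016451}{8819650}$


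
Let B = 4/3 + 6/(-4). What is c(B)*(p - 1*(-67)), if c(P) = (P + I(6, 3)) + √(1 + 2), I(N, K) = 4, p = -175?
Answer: -414 - 108*√3 ≈ -601.06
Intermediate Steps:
B = -⅙ (B = 4*(⅓) + 6*(-¼) = 4/3 - 3/2 = -⅙ ≈ -0.16667)
c(P) = 4 + P + √3 (c(P) = (P + 4) + √(1 + 2) = (4 + P) + √3 = 4 + P + √3)
c(B)*(p - 1*(-67)) = (4 - ⅙ + √3)*(-175 - 1*(-67)) = (23/6 + √3)*(-175 + 67) = (23/6 + √3)*(-108) = -414 - 108*√3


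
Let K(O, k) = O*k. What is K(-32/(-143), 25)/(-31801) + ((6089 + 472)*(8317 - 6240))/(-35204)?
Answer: -4766945576167/12314746444 ≈ -387.09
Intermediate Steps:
K(-32/(-143), 25)/(-31801) + ((6089 + 472)*(8317 - 6240))/(-35204) = (-32/(-143)*25)/(-31801) + ((6089 + 472)*(8317 - 6240))/(-35204) = (-32*(-1/143)*25)*(-1/31801) + (6561*2077)*(-1/35204) = ((32/143)*25)*(-1/31801) + 13627197*(-1/35204) = (800/143)*(-1/31801) - 13627197/35204 = -800/4547543 - 13627197/35204 = -4766945576167/12314746444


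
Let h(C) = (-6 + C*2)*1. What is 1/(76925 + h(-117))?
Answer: 1/76685 ≈ 1.3040e-5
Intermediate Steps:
h(C) = -6 + 2*C (h(C) = (-6 + 2*C)*1 = -6 + 2*C)
1/(76925 + h(-117)) = 1/(76925 + (-6 + 2*(-117))) = 1/(76925 + (-6 - 234)) = 1/(76925 - 240) = 1/76685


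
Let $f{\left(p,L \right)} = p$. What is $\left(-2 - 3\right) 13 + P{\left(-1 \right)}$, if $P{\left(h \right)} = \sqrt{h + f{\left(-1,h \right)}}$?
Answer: $-65 + i \sqrt{2} \approx -65.0 + 1.4142 i$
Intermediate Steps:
$P{\left(h \right)} = \sqrt{-1 + h}$ ($P{\left(h \right)} = \sqrt{h - 1} = \sqrt{-1 + h}$)
$\left(-2 - 3\right) 13 + P{\left(-1 \right)} = \left(-2 - 3\right) 13 + \sqrt{-1 - 1} = \left(-5\right) 13 + \sqrt{-2} = -65 + i \sqrt{2}$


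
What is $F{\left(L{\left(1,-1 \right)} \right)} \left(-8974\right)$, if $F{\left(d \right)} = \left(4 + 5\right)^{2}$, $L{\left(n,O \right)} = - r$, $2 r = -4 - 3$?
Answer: $-726894$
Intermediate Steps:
$r = - \frac{7}{2}$ ($r = \frac{-4 - 3}{2} = \frac{1}{2} \left(-7\right) = - \frac{7}{2} \approx -3.5$)
$L{\left(n,O \right)} = \frac{7}{2}$ ($L{\left(n,O \right)} = \left(-1\right) \left(- \frac{7}{2}\right) = \frac{7}{2}$)
$F{\left(d \right)} = 81$ ($F{\left(d \right)} = 9^{2} = 81$)
$F{\left(L{\left(1,-1 \right)} \right)} \left(-8974\right) = 81 \left(-8974\right) = -726894$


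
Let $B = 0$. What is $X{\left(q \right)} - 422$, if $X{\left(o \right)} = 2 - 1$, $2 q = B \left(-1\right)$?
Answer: $-421$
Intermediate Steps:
$q = 0$ ($q = \frac{0 \left(-1\right)}{2} = \frac{1}{2} \cdot 0 = 0$)
$X{\left(o \right)} = 1$
$X{\left(q \right)} - 422 = 1 - 422 = -421$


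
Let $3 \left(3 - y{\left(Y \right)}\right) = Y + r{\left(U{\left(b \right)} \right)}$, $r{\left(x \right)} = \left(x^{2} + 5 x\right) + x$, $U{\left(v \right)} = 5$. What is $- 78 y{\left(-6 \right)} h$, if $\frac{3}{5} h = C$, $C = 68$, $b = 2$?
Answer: $\frac{353600}{3} \approx 1.1787 \cdot 10^{5}$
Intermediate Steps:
$h = \frac{340}{3}$ ($h = \frac{5}{3} \cdot 68 = \frac{340}{3} \approx 113.33$)
$r{\left(x \right)} = x^{2} + 6 x$
$y{\left(Y \right)} = - \frac{46}{3} - \frac{Y}{3}$ ($y{\left(Y \right)} = 3 - \frac{Y + 5 \left(6 + 5\right)}{3} = 3 - \frac{Y + 5 \cdot 11}{3} = 3 - \frac{Y + 55}{3} = 3 - \frac{55 + Y}{3} = 3 - \left(\frac{55}{3} + \frac{Y}{3}\right) = - \frac{46}{3} - \frac{Y}{3}$)
$- 78 y{\left(-6 \right)} h = - 78 \left(- \frac{46}{3} - -2\right) \frac{340}{3} = - 78 \left(- \frac{46}{3} + 2\right) \frac{340}{3} = \left(-78\right) \left(- \frac{40}{3}\right) \frac{340}{3} = 1040 \cdot \frac{340}{3} = \frac{353600}{3}$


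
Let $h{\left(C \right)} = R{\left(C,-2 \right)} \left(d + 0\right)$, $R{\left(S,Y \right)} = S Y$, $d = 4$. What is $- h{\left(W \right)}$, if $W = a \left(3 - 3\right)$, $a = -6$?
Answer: $0$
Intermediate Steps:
$W = 0$ ($W = - 6 \left(3 - 3\right) = \left(-6\right) 0 = 0$)
$h{\left(C \right)} = - 8 C$ ($h{\left(C \right)} = C \left(-2\right) \left(4 + 0\right) = - 2 C 4 = - 8 C$)
$- h{\left(W \right)} = - \left(-8\right) 0 = \left(-1\right) 0 = 0$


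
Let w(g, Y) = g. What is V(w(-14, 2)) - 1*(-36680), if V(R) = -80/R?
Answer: 256800/7 ≈ 36686.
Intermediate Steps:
V(w(-14, 2)) - 1*(-36680) = -80/(-14) - 1*(-36680) = -80*(-1/14) + 36680 = 40/7 + 36680 = 256800/7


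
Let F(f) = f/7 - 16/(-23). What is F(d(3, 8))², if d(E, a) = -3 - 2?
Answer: 9/25921 ≈ 0.00034721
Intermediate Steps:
d(E, a) = -5
F(f) = 16/23 + f/7 (F(f) = f*(⅐) - 16*(-1/23) = f/7 + 16/23 = 16/23 + f/7)
F(d(3, 8))² = (16/23 + (⅐)*(-5))² = (16/23 - 5/7)² = (-3/161)² = 9/25921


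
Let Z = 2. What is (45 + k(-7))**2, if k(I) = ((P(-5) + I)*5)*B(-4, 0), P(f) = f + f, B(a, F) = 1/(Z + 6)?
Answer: 75625/64 ≈ 1181.6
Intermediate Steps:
B(a, F) = 1/8 (B(a, F) = 1/(2 + 6) = 1/8)
P(f) = 2*f
k(I) = -25/4 + 5*I/8 (k(I) = ((2*(-5) + I)*5)*(1/8) = ((-10 + I)*5)*(1/8) = (-50 + 5*I)*(1/8) = -25/4 + 5*I/8)
(45 + k(-7))**2 = (45 + (-25/4 + (5/8)*(-7)))**2 = (45 + (-25/4 - 35/8))**2 = (45 - 85/8)**2 = (275/8)**2 = 75625/64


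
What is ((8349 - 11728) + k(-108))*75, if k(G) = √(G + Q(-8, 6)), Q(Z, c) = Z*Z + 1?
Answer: -253425 + 75*I*√43 ≈ -2.5343e+5 + 491.81*I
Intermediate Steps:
Q(Z, c) = 1 + Z² (Q(Z, c) = Z² + 1 = 1 + Z²)
k(G) = √(65 + G) (k(G) = √(G + (1 + (-8)²)) = √(G + (1 + 64)) = √(G + 65) = √(65 + G))
((8349 - 11728) + k(-108))*75 = ((8349 - 11728) + √(65 - 108))*75 = (-3379 + √(-43))*75 = (-3379 + I*√43)*75 = -253425 + 75*I*√43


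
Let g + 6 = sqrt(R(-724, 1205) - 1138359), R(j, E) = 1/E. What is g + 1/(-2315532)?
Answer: -13893193/2315532 + 113*I*sqrt(129448330)/1205 ≈ -6.0 + 1066.9*I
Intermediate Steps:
g = -6 + 113*I*sqrt(129448330)/1205 (g = -6 + sqrt(1/1205 - 1138359) = -6 + sqrt(-1371722594/1205) = -6 + 113*I*sqrt(129448330)/1205 ≈ -6.0 + 1066.9*I)
g + 1/(-2315532) = (-6 + 113*I*sqrt(129448330)/1205) + 1/(-2315532) = (-6 + 113*I*sqrt(129448330)/1205) - 1/2315532 = -13893193/2315532 + 113*I*sqrt(129448330)/1205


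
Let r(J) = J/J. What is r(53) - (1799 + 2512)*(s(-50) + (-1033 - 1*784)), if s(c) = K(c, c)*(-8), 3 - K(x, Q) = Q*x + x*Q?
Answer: -164503448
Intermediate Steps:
r(J) = 1
K(x, Q) = 3 - 2*Q*x (K(x, Q) = 3 - (Q*x + x*Q) = 3 - (Q*x + Q*x) = 3 - 2*Q*x)
s(c) = -24 + 16*c**2 (s(c) = (3 - 2*c*c)*(-8) = (3 - 2*c**2)*(-8) = -24 + 16*c**2)
r(53) - (1799 + 2512)*(s(-50) + (-1033 - 1*784)) = 1 - (1799 + 2512)*((-24 + 16*(-50)**2) + (-1033 - 1*784)) = 1 - 4311*((-24 + 16*2500) + (-1033 - 784)) = 1 - 4311*((-24 + 40000) - 1817) = 1 - 4311*(39976 - 1817) = 1 - 4311*38159 = 1 - 1*164503449 = 1 - 164503449 = -164503448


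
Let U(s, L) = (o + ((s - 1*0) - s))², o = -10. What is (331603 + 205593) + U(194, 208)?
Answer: 537296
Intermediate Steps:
U(s, L) = 100 (U(s, L) = (-10 + ((s - 1*0) - s))² = (-10 + ((s + 0) - s))² = (-10 + (s - s))² = (-10 + 0)² = (-10)² = 100)
(331603 + 205593) + U(194, 208) = (331603 + 205593) + 100 = 537196 + 100 = 537296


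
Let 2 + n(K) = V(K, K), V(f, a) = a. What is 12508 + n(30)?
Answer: 12536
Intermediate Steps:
n(K) = -2 + K
12508 + n(30) = 12508 + (-2 + 30) = 12508 + 28 = 12536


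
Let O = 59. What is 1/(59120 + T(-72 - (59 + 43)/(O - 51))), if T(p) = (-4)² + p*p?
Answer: 16/1061097 ≈ 1.5079e-5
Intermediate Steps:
T(p) = 16 + p²
1/(59120 + T(-72 - (59 + 43)/(O - 51))) = 1/(59120 + (16 + (-72 - (59 + 43)/(59 - 51))²)) = 1/(59120 + (16 + (-72 - 102/8)²)) = 1/(59120 + (16 + (-72 - 1*51/4)²)) = 1/(59120 + (16 + (-72 - 51/4)²)) = 1/(59120 + (16 + (-339/4)²)) = 1/(59120 + (16 + 114921/16)) = 1/(59120 + 115177/16) = 1/(1061097/16) = 16/1061097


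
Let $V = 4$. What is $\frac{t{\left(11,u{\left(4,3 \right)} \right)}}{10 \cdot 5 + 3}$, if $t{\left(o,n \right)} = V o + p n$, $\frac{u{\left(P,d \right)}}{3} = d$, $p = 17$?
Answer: $\frac{197}{53} \approx 3.717$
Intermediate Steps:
$u{\left(P,d \right)} = 3 d$
$t{\left(o,n \right)} = 4 o + 17 n$
$\frac{t{\left(11,u{\left(4,3 \right)} \right)}}{10 \cdot 5 + 3} = \frac{4 \cdot 11 + 17 \cdot 3 \cdot 3}{10 \cdot 5 + 3} = \frac{44 + 17 \cdot 9}{50 + 3} = \frac{44 + 153}{53} = 197 \cdot \frac{1}{53} = \frac{197}{53}$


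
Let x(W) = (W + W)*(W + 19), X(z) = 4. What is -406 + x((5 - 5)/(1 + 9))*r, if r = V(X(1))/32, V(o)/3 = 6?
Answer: -406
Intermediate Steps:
V(o) = 18 (V(o) = 3*6 = 18)
x(W) = 2*W*(19 + W) (x(W) = (2*W)*(19 + W) = 2*W*(19 + W))
r = 9/16 (r = 18/32 = (1/32)*18 = 9/16 ≈ 0.56250)
-406 + x((5 - 5)/(1 + 9))*r = -406 + (2*((5 - 5)/(1 + 9))*(19 + (5 - 5)/(1 + 9)))*(9/16) = -406 + (2*(0/10)*(19 + 0/10))*(9/16) = -406 + (2*(0*(⅒))*(19 + 0*(⅒)))*(9/16) = -406 + (2*0*(19 + 0))*(9/16) = -406 + (2*0*19)*(9/16) = -406 + 0*(9/16) = -406 + 0 = -406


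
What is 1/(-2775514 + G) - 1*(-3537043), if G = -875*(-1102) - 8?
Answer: 6406546948695/1811272 ≈ 3.5370e+6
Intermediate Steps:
G = 964242 (G = 964250 - 8 = 964242)
1/(-2775514 + G) - 1*(-3537043) = 1/(-2775514 + 964242) - 1*(-3537043) = 1/(-1811272) + 3537043 = -1/1811272 + 3537043 = 6406546948695/1811272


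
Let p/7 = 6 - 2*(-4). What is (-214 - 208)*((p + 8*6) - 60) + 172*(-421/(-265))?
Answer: -9544968/265 ≈ -36019.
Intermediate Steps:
p = 98 (p = 7*(6 - 2*(-4)) = 7*(6 + 8) = 7*14 = 98)
(-214 - 208)*((p + 8*6) - 60) + 172*(-421/(-265)) = (-214 - 208)*((98 + 8*6) - 60) + 172*(-421/(-265)) = -422*((98 + 48) - 60) + 172*(-421*(-1/265)) = -422*(146 - 60) + 172*(421/265) = -422*86 + 72412/265 = -36292 + 72412/265 = -9544968/265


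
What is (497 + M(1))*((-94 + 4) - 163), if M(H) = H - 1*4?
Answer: -124982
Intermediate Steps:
M(H) = -4 + H (M(H) = H - 4 = -4 + H)
(497 + M(1))*((-94 + 4) - 163) = (497 + (-4 + 1))*((-94 + 4) - 163) = (497 - 3)*(-90 - 163) = 494*(-253) = -124982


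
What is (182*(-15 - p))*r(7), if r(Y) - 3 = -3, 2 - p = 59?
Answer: 0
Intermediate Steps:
p = -57 (p = 2 - 1*59 = 2 - 59 = -57)
r(Y) = 0 (r(Y) = 3 - 3 = 0)
(182*(-15 - p))*r(7) = (182*(-15 - 1*(-57)))*0 = (182*(-15 + 57))*0 = (182*42)*0 = 7644*0 = 0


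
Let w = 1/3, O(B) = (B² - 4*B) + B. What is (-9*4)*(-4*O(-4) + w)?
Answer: 4020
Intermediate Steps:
O(B) = B² - 3*B
w = ⅓ ≈ 0.33333
(-9*4)*(-4*O(-4) + w) = (-9*4)*(-(-16)*(-3 - 4) + ⅓) = -36*(-(-16)*(-7) + ⅓) = -36*(-4*28 + ⅓) = -36*(-112 + ⅓) = -36*(-335/3) = 4020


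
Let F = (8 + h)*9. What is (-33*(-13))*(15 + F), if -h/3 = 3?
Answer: 2574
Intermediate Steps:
h = -9 (h = -3*3 = -9)
F = -9 (F = (8 - 9)*9 = -1*9 = -9)
(-33*(-13))*(15 + F) = (-33*(-13))*(15 - 9) = 429*6 = 2574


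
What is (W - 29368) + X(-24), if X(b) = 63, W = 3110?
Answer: -26195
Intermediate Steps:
(W - 29368) + X(-24) = (3110 - 29368) + 63 = -26258 + 63 = -26195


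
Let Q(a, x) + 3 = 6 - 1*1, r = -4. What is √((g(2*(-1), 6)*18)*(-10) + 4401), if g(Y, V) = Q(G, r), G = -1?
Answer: 3*√449 ≈ 63.569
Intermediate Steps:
Q(a, x) = 2 (Q(a, x) = -3 + (6 - 1*1) = -3 + (6 - 1) = -3 + 5 = 2)
g(Y, V) = 2
√((g(2*(-1), 6)*18)*(-10) + 4401) = √((2*18)*(-10) + 4401) = √(36*(-10) + 4401) = √(-360 + 4401) = √4041 = 3*√449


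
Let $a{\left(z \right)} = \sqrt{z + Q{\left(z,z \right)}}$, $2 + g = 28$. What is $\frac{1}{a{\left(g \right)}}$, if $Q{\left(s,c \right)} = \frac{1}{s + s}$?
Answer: $\frac{2 \sqrt{17589}}{1353} \approx 0.19604$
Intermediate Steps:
$g = 26$ ($g = -2 + 28 = 26$)
$Q{\left(s,c \right)} = \frac{1}{2 s}$
$a{\left(z \right)} = \sqrt{z + \frac{1}{2 z}}$
$\frac{1}{a{\left(g \right)}} = \frac{1}{\frac{1}{2} \sqrt{\frac{2}{26} + 4 \cdot 26}} = \frac{1}{\frac{1}{2} \sqrt{2 \cdot \frac{1}{26} + 104}} = \frac{1}{\frac{1}{2} \sqrt{\frac{1}{13} + 104}} = \frac{1}{\frac{1}{2} \sqrt{\frac{1353}{13}}} = \frac{1}{\frac{1}{2} \frac{\sqrt{17589}}{13}} = \frac{1}{\frac{1}{26} \sqrt{17589}} = \frac{2 \sqrt{17589}}{1353}$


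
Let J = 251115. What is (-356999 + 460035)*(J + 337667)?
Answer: 60665742152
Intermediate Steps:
(-356999 + 460035)*(J + 337667) = (-356999 + 460035)*(251115 + 337667) = 103036*588782 = 60665742152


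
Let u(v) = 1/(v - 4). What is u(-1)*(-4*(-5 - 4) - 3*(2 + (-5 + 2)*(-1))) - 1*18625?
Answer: -93146/5 ≈ -18629.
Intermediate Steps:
u(v) = 1/(-4 + v)
u(-1)*(-4*(-5 - 4) - 3*(2 + (-5 + 2)*(-1))) - 1*18625 = (-4*(-5 - 4) - 3*(2 + (-5 + 2)*(-1)))/(-4 - 1) - 1*18625 = (-4*(-9) - 3*(2 - 3*(-1)))/(-5) - 18625 = -(36 - 3*(2 + 3))/5 - 18625 = -(36 - 3*5)/5 - 18625 = -(36 - 15)/5 - 18625 = -⅕*21 - 18625 = -21/5 - 18625 = -93146/5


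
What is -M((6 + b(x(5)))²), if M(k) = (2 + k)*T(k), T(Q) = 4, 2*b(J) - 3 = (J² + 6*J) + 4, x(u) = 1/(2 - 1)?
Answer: -684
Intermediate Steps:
x(u) = 1 (x(u) = 1/1 = 1)
b(J) = 7/2 + J²/2 + 3*J (b(J) = 3/2 + ((J² + 6*J) + 4)/2 = 3/2 + (4 + J² + 6*J)/2 = 3/2 + (2 + J²/2 + 3*J) = 7/2 + J²/2 + 3*J)
M(k) = 8 + 4*k (M(k) = (2 + k)*4 = 8 + 4*k)
-M((6 + b(x(5)))²) = -(8 + 4*(6 + (7/2 + (½)*1² + 3*1))²) = -(8 + 4*(6 + (7/2 + (½)*1 + 3))²) = -(8 + 4*(6 + (7/2 + ½ + 3))²) = -(8 + 4*(6 + 7)²) = -(8 + 4*13²) = -(8 + 4*169) = -(8 + 676) = -1*684 = -684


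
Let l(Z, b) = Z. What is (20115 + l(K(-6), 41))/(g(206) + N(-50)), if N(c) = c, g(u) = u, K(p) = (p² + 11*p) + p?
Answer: 6693/52 ≈ 128.71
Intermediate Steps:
K(p) = p² + 12*p
(20115 + l(K(-6), 41))/(g(206) + N(-50)) = (20115 - 6*(12 - 6))/(206 - 50) = (20115 - 6*6)/156 = (20115 - 36)*(1/156) = 20079*(1/156) = 6693/52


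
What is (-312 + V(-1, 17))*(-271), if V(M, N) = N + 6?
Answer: 78319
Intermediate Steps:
V(M, N) = 6 + N
(-312 + V(-1, 17))*(-271) = (-312 + (6 + 17))*(-271) = (-312 + 23)*(-271) = -289*(-271) = 78319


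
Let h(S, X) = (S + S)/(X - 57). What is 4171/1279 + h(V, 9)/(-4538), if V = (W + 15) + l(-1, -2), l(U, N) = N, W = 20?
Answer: 151438053/46432816 ≈ 3.2614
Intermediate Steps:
V = 33 (V = (20 + 15) - 2 = 35 - 2 = 33)
h(S, X) = 2*S/(-57 + X) (h(S, X) = (2*S)/(-57 + X) = 2*S/(-57 + X))
4171/1279 + h(V, 9)/(-4538) = 4171/1279 + (2*33/(-57 + 9))/(-4538) = 4171*(1/1279) + (2*33/(-48))*(-1/4538) = 4171/1279 + (2*33*(-1/48))*(-1/4538) = 4171/1279 - 11/8*(-1/4538) = 4171/1279 + 11/36304 = 151438053/46432816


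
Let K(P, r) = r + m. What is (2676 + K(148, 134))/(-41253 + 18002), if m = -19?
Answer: -2791/23251 ≈ -0.12004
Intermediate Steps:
K(P, r) = -19 + r (K(P, r) = r - 19 = -19 + r)
(2676 + K(148, 134))/(-41253 + 18002) = (2676 + (-19 + 134))/(-41253 + 18002) = (2676 + 115)/(-23251) = 2791*(-1/23251) = -2791/23251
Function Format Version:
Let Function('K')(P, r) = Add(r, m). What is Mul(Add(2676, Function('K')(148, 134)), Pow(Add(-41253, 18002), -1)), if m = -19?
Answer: Rational(-2791, 23251) ≈ -0.12004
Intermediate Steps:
Function('K')(P, r) = Add(-19, r) (Function('K')(P, r) = Add(r, -19) = Add(-19, r))
Mul(Add(2676, Function('K')(148, 134)), Pow(Add(-41253, 18002), -1)) = Mul(Add(2676, Add(-19, 134)), Pow(Add(-41253, 18002), -1)) = Mul(Add(2676, 115), Pow(-23251, -1)) = Mul(2791, Rational(-1, 23251)) = Rational(-2791, 23251)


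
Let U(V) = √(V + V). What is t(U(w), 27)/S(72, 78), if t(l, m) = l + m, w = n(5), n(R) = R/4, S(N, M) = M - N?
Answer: 9/2 + √10/12 ≈ 4.7635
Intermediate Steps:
n(R) = R/4 (n(R) = R*(¼) = R/4)
w = 5/4 (w = (¼)*5 = 5/4 ≈ 1.2500)
U(V) = √2*√V (U(V) = √(2*V) = √2*√V)
t(U(w), 27)/S(72, 78) = (√2*√(5/4) + 27)/(78 - 1*72) = (√2*(√5/2) + 27)/(78 - 72) = (√10/2 + 27)/6 = (27 + √10/2)*(⅙) = 9/2 + √10/12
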